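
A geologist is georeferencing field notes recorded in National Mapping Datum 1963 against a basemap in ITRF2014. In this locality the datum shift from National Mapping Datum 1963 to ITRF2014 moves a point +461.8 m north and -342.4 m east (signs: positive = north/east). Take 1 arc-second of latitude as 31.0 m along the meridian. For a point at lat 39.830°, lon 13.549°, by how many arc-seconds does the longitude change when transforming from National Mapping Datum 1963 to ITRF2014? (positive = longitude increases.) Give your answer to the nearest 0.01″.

At latitude 39.830°, cos φ = 0.767948.
1″ of longitude at this latitude = 31.00 × cos φ = 23.8064 m, so Δλ = -342.4 / 23.8064 = -14.383″.

Δλ = -14.38″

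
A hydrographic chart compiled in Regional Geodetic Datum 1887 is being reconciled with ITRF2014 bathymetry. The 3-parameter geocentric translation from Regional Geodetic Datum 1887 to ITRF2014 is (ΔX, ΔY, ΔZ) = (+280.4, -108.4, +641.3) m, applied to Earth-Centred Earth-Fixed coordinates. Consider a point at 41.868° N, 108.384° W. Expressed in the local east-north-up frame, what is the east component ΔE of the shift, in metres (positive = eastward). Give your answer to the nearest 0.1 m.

ΔE = 300.3 m

At φ = 41.868°, λ = -108.384°: sin φ = 0.667417, cos φ = 0.744684, sin λ = -0.948964, cos λ = -0.315384.
ΔE = −sin λ·ΔX + cos λ·ΔY = −(-0.948964)·(280.4) + (-0.315384)·(-108.4) = 300.28 m.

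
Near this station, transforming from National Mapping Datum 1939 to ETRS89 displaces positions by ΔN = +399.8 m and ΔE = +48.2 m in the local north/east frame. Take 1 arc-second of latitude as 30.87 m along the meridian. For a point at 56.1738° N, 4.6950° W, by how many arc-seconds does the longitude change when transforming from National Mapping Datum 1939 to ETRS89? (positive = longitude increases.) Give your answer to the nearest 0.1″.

At latitude 56.1738°, cos φ = 0.556676.
1″ of longitude at this latitude = 30.87 × cos φ = 17.1846 m, so Δλ = 48.2 / 17.1846 = 2.805″.

Δλ = 2.8″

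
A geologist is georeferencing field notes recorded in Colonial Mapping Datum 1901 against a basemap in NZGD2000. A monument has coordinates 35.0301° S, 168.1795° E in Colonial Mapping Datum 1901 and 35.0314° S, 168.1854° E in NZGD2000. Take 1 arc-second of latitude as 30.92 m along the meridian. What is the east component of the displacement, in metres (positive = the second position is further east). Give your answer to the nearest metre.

Δφ = -35.0314° − -35.0301° = -0.0013°; Δλ = 168.1854° − 168.1795° = +0.0059°.
1° of latitude = 3600 × 30.92 = 111312 m.
ΔN = Δφ × 111312 = -144.7 m; ΔE = Δλ × 111312 × cos(-35.0301°) = +0.0059 × 111312 × 0.818851 = 537.8 m.

ΔE = 538 m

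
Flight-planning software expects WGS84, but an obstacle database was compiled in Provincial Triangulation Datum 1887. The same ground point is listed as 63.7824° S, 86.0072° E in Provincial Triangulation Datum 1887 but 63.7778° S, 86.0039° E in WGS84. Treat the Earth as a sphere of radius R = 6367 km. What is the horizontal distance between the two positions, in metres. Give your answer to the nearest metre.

Δφ = -63.7778° − -63.7824° = +0.0046°; Δλ = 86.0039° − 86.0072° = -0.0033°.
1° along a meridian = πR/180 = 111125 m.
ΔN = Δφ × 111125 = 511.2 m; ΔE = Δλ × 111125 × cos(-63.7824°) = -0.0033 × 111125 × 0.441781 = -162.0 m.
Distance = √(ΔE² + ΔN²) = √((-162.0)² + 511.2²) = 536.2 m.

536 m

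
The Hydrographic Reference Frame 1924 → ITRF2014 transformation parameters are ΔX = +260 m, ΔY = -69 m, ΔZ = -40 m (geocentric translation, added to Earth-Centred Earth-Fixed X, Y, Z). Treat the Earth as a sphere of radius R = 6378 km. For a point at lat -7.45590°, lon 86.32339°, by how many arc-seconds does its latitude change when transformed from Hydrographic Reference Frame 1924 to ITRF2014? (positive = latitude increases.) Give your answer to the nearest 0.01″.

Δφ = -1.50″

sin φ = -0.129763, cos φ = 0.991545, sin λ = 0.997942, cos λ = 0.064125.
North component: ΔN = −sin φ cos λ·ΔX − sin φ sin λ·ΔY + cos φ·ΔZ = −(-0.129763)(0.064125)(260) − (-0.129763)(0.997942)(-69) + (0.991545)(-40) = -46.43 m.
1° of latitude spans πR/180 = 111317 m, so Δφ = -46.43 / 111317 × 3600 = -1.502″.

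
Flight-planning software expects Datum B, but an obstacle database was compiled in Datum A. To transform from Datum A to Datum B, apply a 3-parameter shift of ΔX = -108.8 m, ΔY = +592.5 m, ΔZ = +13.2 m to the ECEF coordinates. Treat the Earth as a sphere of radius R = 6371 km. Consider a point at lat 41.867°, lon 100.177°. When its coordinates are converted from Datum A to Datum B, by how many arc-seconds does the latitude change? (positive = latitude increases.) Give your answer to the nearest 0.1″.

Δφ = -12.7″

sin φ = 0.667404, cos φ = 0.744696, sin λ = 0.984267, cos λ = -0.176690.
North component: ΔN = −sin φ cos λ·ΔX − sin φ sin λ·ΔY + cos φ·ΔZ = −(0.667404)(-0.176690)(-108.8) − (0.667404)(0.984267)(592.5) + (0.744696)(13.2) = -392.22 m.
1° of latitude spans πR/180 = 111195 m, so Δφ = -392.22 / 111195 × 3600 = -12.698″.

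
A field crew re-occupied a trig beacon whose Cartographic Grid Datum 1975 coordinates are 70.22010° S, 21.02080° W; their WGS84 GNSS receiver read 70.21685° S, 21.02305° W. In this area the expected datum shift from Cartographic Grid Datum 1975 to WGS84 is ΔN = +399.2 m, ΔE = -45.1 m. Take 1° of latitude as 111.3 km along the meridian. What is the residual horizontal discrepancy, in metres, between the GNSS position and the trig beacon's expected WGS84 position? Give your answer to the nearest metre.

Observed coordinate differences: Δφ = +0.00325°, Δλ = -0.00225°.
Converting to metres (1° lat = 111300 m, cos φ = 0.338408): observed ΔN = 361.7 m, observed ΔE = -84.7 m.
Subtracting the expected shift leaves a residual of 361.7 − (399.2) = -37.5 m north and -84.7 − (-45.1) = -39.6 m east.
Residual distance = √((-37.5)² + (-39.6)²) = 54.6 m.

55 m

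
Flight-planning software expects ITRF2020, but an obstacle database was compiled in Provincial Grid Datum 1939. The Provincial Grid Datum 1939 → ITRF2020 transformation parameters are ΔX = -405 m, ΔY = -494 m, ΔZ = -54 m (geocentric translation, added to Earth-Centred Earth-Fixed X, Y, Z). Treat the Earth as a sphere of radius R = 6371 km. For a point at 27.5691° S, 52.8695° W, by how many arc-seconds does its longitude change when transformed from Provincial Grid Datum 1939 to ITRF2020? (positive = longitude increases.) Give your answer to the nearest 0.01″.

sin φ = -0.462818, cos φ = 0.886453, sin λ = -0.797263, cos λ = 0.603632.
East component: ΔE = −sin λ·ΔX + cos λ·ΔY = −(-0.797263)(-405) + (0.603632)(-494) = -621.09 m.
1° of latitude spans πR/180 = 111195 m; at latitude φ, 1° of longitude spans that × cos φ = 98569.1 m, so Δλ = -621.09 / 98569.1 × 3600 = -22.684″.

Δλ = -22.68″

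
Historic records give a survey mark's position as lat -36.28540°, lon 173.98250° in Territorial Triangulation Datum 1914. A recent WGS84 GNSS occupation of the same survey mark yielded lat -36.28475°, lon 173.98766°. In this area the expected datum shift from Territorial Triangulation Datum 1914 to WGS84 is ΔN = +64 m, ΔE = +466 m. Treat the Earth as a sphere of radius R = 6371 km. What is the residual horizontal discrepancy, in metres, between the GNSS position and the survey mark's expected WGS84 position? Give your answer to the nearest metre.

9 m

Observed coordinate differences: Δφ = +0.00065°, Δλ = +0.00516°.
Converting to metres (1° lat = 111195 m, cos φ = 0.806079): observed ΔN = 72.3 m, observed ΔE = 462.5 m.
Subtracting the expected shift leaves a residual of 72.3 − (64) = 8.3 m north and 462.5 − (466) = -3.5 m east.
Residual distance = √(8.3² + (-3.5)²) = 9.0 m.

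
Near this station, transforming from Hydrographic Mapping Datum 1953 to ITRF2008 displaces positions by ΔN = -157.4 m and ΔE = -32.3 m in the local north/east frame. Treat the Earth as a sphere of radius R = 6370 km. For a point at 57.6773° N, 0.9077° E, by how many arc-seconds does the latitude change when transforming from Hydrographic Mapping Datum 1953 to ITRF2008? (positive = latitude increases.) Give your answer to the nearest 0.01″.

On a sphere of radius R, 1 rad of latitude = R, so Δφ = ΔN / R = -157.4 / 6370000 = -2.4710e-05 rad = -5.097″.

Δφ = -5.10″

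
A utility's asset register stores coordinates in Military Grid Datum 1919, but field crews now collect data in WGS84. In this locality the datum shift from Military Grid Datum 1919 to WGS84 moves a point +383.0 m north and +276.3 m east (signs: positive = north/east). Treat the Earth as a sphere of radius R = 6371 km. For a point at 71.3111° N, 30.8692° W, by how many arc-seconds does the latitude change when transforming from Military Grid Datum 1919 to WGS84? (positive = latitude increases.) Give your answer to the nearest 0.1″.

Δφ = 12.4″

On a sphere of radius R, 1 rad of latitude = R, so Δφ = ΔN / R = 383.0 / 6371000 = 6.0116e-05 rad = 12.400″.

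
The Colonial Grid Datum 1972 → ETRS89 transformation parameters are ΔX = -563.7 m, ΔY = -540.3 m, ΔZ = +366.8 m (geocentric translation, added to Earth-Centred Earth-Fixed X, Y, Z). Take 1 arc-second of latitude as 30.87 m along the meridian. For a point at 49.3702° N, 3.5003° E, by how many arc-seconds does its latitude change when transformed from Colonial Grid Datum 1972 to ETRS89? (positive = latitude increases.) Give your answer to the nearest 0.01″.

sin φ = 0.758933, cos φ = 0.651169, sin λ = 0.061054, cos λ = 0.998134.
North component: ΔN = −sin φ cos λ·ΔX − sin φ sin λ·ΔY + cos φ·ΔZ = −(0.758933)(0.998134)(-563.7) − (0.758933)(0.061054)(-540.3) + (0.651169)(366.8) = 690.90 m.
1° of latitude spans 3600 × 30.87 = 111132 m, so Δφ = 690.90 / 111132 × 3600 = 22.381″.

Δφ = 22.38″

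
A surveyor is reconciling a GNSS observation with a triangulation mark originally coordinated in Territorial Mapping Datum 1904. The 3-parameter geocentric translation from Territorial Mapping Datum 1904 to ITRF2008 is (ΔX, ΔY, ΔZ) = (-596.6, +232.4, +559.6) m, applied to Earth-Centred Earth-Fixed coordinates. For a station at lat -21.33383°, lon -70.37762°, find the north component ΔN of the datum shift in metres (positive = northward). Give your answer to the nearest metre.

The local north axis is (−sin φ cos λ, −sin φ sin λ, cos φ), giving ΔN = -72.888 − 79.637 + 521.254 = 368.73 m.

ΔN = 369 m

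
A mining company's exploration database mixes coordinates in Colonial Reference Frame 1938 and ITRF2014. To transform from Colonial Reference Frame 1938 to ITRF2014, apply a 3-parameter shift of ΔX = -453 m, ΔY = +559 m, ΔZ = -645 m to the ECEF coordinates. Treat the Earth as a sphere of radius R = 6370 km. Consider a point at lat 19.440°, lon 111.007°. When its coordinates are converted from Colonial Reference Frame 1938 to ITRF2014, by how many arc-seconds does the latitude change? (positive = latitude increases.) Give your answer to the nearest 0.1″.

sin φ = 0.332820, cos φ = 0.942991, sin λ = 0.933537, cos λ = -0.358482.
North component: ΔN = −sin φ cos λ·ΔX − sin φ sin λ·ΔY + cos φ·ΔZ = −(0.332820)(-0.358482)(-453) − (0.332820)(0.933537)(559) + (0.942991)(-645) = -835.96 m.
1° of latitude spans πR/180 = 111177 m, so Δφ = -835.96 / 111177 × 3600 = -27.069″.

Δφ = -27.1″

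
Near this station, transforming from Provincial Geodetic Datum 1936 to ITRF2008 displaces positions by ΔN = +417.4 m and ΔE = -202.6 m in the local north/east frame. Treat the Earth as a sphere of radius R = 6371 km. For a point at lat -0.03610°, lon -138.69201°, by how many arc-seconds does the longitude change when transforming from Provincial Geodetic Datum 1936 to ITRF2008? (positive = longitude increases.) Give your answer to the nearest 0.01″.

At latitude -0.03610°, cos φ = 1.000000.
One radian of longitude at latitude φ spans R cos φ, so Δλ = ΔE / (R cos φ) = -202.6 / (6371000 × 1.000000) = -3.1800e-05 rad = -6.559″.

Δλ = -6.56″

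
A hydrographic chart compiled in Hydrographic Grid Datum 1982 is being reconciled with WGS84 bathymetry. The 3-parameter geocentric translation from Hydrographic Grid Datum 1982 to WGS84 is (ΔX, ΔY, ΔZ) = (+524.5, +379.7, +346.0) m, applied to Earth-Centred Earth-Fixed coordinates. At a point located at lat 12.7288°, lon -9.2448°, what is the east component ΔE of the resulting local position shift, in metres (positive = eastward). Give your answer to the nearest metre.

ΔE = 459 m

At φ = 12.7288°, λ = -9.2448°: sin φ = 0.220337, cos φ = 0.975424, sin λ = -0.160653, cos λ = 0.987011.
ΔE = −sin λ·ΔX + cos λ·ΔY = −(-0.160653)·(524.5) + (0.987011)·(379.7) = 459.03 m.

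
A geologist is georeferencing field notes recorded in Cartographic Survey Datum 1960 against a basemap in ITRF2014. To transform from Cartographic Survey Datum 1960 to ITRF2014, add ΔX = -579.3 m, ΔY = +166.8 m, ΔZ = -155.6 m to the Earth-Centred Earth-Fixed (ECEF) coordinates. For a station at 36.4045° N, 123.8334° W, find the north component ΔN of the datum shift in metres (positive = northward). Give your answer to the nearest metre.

ΔN = -234 m

At φ = 36.4045°, λ = -123.8334°: sin φ = 0.593482, cos φ = 0.804847, sin λ = -0.830660, cos λ = -0.556780.
ΔN = −sin φ cos λ·ΔX − sin φ sin λ·ΔY + cos φ·ΔZ = −(0.593482)(-0.556780)(-579.3) − (0.593482)(-0.830660)(166.8) + (0.804847)(-155.6) = -234.43 m.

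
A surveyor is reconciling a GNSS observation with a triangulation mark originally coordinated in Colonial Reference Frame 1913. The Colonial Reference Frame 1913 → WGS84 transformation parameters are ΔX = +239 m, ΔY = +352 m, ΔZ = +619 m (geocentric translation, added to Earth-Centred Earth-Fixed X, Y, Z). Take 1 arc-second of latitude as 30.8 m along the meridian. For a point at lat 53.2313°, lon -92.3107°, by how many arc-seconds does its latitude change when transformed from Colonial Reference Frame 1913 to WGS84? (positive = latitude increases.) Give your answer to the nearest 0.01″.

Δφ = 21.43″

sin φ = 0.801058, cos φ = 0.598586, sin λ = -0.999187, cos λ = -0.040318.
North component: ΔN = −sin φ cos λ·ΔX − sin φ sin λ·ΔY + cos φ·ΔZ = −(0.801058)(-0.040318)(239) − (0.801058)(-0.999187)(352) + (0.598586)(619) = 659.99 m.
1° of latitude spans 3600 × 30.80 = 110880 m, so Δφ = 659.99 / 110880 × 3600 = 21.428″.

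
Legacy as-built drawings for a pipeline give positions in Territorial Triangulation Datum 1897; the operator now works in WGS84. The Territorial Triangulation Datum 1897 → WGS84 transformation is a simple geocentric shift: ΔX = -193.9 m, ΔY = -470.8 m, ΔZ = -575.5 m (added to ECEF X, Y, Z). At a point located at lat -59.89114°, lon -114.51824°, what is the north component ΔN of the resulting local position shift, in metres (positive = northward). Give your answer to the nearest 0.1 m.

At φ = -59.89114°, λ = -114.51824°: sin φ = -0.865074, cos φ = 0.501645, sin λ = -0.909829, cos λ = -0.414983.
ΔN = −sin φ cos λ·ΔX − sin φ sin λ·ΔY + cos φ·ΔZ = −(-0.865074)(-0.414983)(-193.9) − (-0.865074)(-0.909829)(-470.8) + (0.501645)(-575.5) = 151.46 m.

ΔN = 151.5 m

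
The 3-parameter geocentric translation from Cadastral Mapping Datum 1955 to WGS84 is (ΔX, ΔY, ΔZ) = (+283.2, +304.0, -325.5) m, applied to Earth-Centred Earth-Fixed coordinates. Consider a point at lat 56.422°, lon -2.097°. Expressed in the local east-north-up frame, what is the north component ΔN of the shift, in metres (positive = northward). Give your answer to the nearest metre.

ΔN = -407 m

At φ = 56.422°, λ = -2.097°: sin φ = 0.833134, cos φ = 0.553072, sin λ = -0.036591, cos λ = 0.999330.
ΔN = −sin φ cos λ·ΔX − sin φ sin λ·ΔY + cos φ·ΔZ = −(0.833134)(0.999330)(283.2) − (0.833134)(-0.036591)(304.0) + (0.553072)(-325.5) = -406.54 m.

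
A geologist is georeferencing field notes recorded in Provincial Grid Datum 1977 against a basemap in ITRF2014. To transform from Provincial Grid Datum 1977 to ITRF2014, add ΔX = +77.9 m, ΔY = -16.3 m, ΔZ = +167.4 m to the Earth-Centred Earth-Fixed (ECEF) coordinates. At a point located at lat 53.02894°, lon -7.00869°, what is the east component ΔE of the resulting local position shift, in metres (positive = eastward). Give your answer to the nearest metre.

The local east axis at (φ, λ) is (−sin λ, cos λ, 0), so ΔE = −sin(-7.00869°)·77.9 + cos(-7.00869°)·(-16.3) = -6.67 m.

ΔE = -7 m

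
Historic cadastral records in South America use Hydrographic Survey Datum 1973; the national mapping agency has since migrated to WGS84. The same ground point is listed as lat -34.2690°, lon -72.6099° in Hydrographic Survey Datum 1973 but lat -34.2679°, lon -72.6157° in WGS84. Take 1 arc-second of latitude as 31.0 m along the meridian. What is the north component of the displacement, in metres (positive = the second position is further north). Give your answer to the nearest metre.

Δφ = -34.2679° − -34.2690° = +0.0011°; Δλ = -72.6157° − -72.6099° = -0.0058°.
1° of latitude = 3600 × 31.00 = 111600 m.
ΔN = Δφ × 111600 = 122.8 m; ΔE = Δλ × 111600 × cos(-34.2690°) = -0.0058 × 111600 × 0.826403 = -534.9 m.

ΔN = 123 m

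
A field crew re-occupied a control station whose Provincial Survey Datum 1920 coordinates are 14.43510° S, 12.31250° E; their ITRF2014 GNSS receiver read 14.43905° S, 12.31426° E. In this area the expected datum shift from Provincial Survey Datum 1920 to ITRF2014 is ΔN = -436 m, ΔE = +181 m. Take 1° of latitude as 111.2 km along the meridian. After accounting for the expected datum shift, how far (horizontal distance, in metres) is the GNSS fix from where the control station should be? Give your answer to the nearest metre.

Observed coordinate differences: Δφ = -0.00395°, Δλ = +0.00176°.
Converting to metres (1° lat = 111200 m, cos φ = 0.968431): observed ΔN = -439.2 m, observed ΔE = 189.5 m.
Subtracting the expected shift leaves a residual of -439.2 − (-436) = -3.2 m north and 189.5 − (181) = 8.5 m east.
Residual distance = √((-3.2)² + 8.5²) = 9.1 m.

9 m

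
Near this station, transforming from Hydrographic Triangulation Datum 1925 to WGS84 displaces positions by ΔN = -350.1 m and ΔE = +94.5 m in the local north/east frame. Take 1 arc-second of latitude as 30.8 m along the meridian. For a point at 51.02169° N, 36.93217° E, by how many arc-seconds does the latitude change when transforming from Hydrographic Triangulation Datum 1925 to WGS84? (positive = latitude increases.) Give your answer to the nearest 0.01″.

1″ of latitude = 30.80 m, so Δφ = -350.1 / 30.80 = -11.367″.

Δφ = -11.37″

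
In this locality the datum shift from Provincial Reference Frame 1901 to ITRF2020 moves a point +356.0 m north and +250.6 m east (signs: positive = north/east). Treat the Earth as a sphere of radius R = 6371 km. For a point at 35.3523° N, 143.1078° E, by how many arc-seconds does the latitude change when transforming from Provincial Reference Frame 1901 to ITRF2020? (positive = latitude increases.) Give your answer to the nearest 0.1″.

On a sphere of radius R, 1 rad of latitude = R, so Δφ = ΔN / R = 356.0 / 6371000 = 5.5878e-05 rad = 11.526″.

Δφ = 11.5″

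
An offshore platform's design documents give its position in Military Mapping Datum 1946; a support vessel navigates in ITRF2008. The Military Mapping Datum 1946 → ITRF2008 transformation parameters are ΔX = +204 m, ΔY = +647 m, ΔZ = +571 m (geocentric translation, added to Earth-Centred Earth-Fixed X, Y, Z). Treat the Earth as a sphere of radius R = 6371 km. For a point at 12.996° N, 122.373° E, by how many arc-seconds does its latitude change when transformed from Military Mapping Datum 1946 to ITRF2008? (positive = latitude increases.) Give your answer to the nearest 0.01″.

Δφ = 14.83″

sin φ = 0.224883, cos φ = 0.974386, sin λ = 0.844580, cos λ = -0.535429.
North component: ΔN = −sin φ cos λ·ΔX − sin φ sin λ·ΔY + cos φ·ΔZ = −(0.224883)(-0.535429)(204) − (0.224883)(0.844580)(647) + (0.974386)(571) = 458.05 m.
1° of latitude spans πR/180 = 111195 m, so Δφ = 458.05 / 111195 × 3600 = 14.830″.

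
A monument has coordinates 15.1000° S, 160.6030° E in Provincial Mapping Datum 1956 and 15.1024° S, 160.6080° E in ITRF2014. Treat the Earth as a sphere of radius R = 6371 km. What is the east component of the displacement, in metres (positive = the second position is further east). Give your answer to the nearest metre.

ΔE = 537 m

Δφ = -15.1024° − -15.1000° = -0.0024°; Δλ = 160.6080° − 160.6030° = +0.0050°.
1° along a meridian = πR/180 = 111195 m.
ΔN = Δφ × 111195 = -266.9 m; ΔE = Δλ × 111195 × cos(-15.1000°) = +0.0050 × 111195 × 0.965473 = 536.8 m.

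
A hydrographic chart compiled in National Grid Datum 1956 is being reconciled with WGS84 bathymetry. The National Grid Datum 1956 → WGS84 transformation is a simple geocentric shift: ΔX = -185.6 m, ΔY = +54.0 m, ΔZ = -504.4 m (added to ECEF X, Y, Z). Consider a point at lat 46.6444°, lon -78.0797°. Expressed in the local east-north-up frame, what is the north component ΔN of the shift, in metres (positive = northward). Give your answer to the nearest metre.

ΔN = -280 m

The local north axis is (−sin φ cos λ, −sin φ sin λ, cos φ), giving ΔN = 27.874 + 38.417 − 346.283 = -279.99 m.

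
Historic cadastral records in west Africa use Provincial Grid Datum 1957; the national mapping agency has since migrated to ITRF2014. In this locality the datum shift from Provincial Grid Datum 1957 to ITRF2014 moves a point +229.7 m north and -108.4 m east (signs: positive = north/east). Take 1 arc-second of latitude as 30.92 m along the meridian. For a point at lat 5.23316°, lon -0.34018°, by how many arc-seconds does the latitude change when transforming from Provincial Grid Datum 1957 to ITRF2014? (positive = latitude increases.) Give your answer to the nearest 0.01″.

1″ of latitude = 30.92 m, so Δφ = 229.7 / 30.92 = 7.429″.

Δφ = 7.43″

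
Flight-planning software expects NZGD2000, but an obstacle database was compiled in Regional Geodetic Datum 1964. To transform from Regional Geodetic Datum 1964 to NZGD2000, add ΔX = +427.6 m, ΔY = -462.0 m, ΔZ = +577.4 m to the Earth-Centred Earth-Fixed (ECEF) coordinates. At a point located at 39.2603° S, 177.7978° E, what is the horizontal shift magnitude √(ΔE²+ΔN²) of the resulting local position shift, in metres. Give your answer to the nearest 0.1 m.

475.0 m

The local east axis at (φ, λ) is (−sin λ, cos λ, 0), so ΔE = −sin(177.7978°)·427.6 + cos(177.7978°)·(-462.0) = 445.23 m.
The local north axis is (−sin φ cos λ, −sin φ sin λ, cos φ), giving ΔN = -270.404 − 11.235 + 447.069 = 165.43 m.
Horizontal magnitude = √(ΔE² + ΔN²) = √(445.23² + 165.43²) = 474.97 m.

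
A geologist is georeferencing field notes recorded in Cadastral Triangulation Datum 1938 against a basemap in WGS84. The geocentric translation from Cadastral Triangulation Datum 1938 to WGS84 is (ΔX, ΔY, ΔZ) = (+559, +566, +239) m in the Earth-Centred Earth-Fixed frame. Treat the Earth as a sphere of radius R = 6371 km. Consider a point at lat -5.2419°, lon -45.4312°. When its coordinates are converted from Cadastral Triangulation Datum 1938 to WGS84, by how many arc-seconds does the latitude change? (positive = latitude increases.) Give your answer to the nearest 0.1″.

Δφ = 7.7″

sin φ = -0.091361, cos φ = 0.995818, sin λ = -0.712408, cos λ = 0.701765.
North component: ΔN = −sin φ cos λ·ΔX − sin φ sin λ·ΔY + cos φ·ΔZ = −(-0.091361)(0.701765)(559) − (-0.091361)(-0.712408)(566) + (0.995818)(239) = 237.00 m.
1° of latitude spans πR/180 = 111195 m, so Δφ = 237.00 / 111195 × 3600 = 7.673″.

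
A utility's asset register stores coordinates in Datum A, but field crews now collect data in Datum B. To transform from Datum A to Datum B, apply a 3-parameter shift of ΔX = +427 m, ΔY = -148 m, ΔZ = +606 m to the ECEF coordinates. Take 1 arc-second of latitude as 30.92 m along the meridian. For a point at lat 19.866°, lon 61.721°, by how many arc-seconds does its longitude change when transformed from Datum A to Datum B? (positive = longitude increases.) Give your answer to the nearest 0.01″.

Δλ = -15.34″

sin φ = 0.339822, cos φ = 0.940490, sin λ = 0.880651, cos λ = 0.473765.
East component: ΔE = −sin λ·ΔX + cos λ·ΔY = −(0.880651)(427) + (0.473765)(-148) = -446.16 m.
1° of latitude spans 3600 × 30.92 = 111312 m; at latitude φ, 1° of longitude spans that × cos φ = 104687.8 m, so Δλ = -446.16 / 104687.8 × 3600 = -15.342″.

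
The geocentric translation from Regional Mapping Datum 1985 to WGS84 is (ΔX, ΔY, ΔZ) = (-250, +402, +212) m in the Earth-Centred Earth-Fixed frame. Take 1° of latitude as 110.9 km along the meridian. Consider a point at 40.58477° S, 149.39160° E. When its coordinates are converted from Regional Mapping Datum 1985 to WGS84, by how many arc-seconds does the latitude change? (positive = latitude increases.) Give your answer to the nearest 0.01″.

Δφ = 14.09″

sin φ = -0.650572, cos φ = 0.759444, sin λ = 0.509168, cos λ = -0.860667.
North component: ΔN = −sin φ cos λ·ΔX − sin φ sin λ·ΔY + cos φ·ΔZ = −(-0.650572)(-0.860667)(-250) − (-0.650572)(0.509168)(402) + (0.759444)(212) = 434.15 m.
1° of latitude spans 110900 m, so Δφ = 434.15 / 110900 × 3600 = 14.093″.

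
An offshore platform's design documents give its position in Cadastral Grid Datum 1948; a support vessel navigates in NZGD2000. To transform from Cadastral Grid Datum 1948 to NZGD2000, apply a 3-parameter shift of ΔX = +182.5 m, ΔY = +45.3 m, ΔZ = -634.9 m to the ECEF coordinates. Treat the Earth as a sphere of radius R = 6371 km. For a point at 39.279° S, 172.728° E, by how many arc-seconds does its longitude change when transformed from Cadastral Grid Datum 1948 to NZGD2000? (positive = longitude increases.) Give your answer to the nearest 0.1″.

sin φ = -0.633097, cos φ = 0.774072, sin λ = 0.126580, cos λ = -0.991956.
East component: ΔE = −sin λ·ΔX + cos λ·ΔY = −(0.126580)(182.5) + (-0.991956)(45.3) = -68.04 m.
1° of latitude spans πR/180 = 111195 m; at latitude φ, 1° of longitude spans that × cos φ = 86072.9 m, so Δλ = -68.04 / 86072.9 × 3600 = -2.846″.

Δλ = -2.8″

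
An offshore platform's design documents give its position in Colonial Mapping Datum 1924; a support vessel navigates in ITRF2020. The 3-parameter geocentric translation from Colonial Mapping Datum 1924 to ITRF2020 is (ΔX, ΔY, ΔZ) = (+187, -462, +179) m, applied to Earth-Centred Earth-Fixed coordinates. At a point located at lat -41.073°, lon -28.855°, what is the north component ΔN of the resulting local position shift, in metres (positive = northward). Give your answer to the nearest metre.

At φ = -41.073°, λ = -28.855°: sin φ = -0.657020, cos φ = 0.753873, sin λ = -0.482595, cos λ = 0.875844.
ΔN = −sin φ cos λ·ΔX − sin φ sin λ·ΔY + cos φ·ΔZ = −(-0.657020)(0.875844)(187) − (-0.657020)(-0.482595)(-462) + (0.753873)(179) = 389.04 m.

ΔN = 389 m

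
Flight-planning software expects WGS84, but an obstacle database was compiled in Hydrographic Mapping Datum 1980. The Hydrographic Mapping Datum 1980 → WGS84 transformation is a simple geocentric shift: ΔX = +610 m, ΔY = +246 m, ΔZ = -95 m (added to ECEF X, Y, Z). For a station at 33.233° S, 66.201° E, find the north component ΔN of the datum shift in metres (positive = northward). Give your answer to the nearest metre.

ΔN = 179 m

At φ = -33.233°, λ = 66.201°: sin φ = -0.548045, cos φ = 0.836449, sin λ = 0.914967, cos λ = 0.403529.
ΔN = −sin φ cos λ·ΔX − sin φ sin λ·ΔY + cos φ·ΔZ = −(-0.548045)(0.403529)(610) − (-0.548045)(0.914967)(246) + (0.836449)(-95) = 178.80 m.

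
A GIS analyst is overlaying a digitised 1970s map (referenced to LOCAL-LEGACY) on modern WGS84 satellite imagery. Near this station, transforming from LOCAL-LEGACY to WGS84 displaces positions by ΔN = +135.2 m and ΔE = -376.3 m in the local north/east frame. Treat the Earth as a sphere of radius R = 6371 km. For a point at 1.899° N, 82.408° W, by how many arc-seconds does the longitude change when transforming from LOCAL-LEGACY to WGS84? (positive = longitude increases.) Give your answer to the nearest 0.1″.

At latitude 1.899°, cos φ = 0.999451.
One radian of longitude at latitude φ spans R cos φ, so Δλ = ΔE / (R cos φ) = -376.3 / (6371000 × 0.999451) = -5.9097e-05 rad = -12.190″.

Δλ = -12.2″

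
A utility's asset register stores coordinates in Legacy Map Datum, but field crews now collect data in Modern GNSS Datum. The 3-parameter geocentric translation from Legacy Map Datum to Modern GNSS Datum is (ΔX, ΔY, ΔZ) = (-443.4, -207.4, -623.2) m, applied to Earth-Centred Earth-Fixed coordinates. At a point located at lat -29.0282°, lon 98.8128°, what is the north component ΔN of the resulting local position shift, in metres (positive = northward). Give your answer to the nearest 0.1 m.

ΔN = -611.4 m

The local north axis is (−sin φ cos λ, −sin φ sin λ, cos φ), giving ΔN = 32.963 − 99.451 − 544.914 = -611.40 m.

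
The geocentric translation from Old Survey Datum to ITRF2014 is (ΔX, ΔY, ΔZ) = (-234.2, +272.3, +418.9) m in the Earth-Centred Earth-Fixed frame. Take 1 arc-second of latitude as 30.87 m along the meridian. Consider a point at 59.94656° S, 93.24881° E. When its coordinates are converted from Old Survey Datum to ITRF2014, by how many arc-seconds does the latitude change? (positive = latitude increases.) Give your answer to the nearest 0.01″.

sin φ = -0.865559, cos φ = 0.500808, sin λ = 0.998393, cos λ = -0.056672.
North component: ΔN = −sin φ cos λ·ΔX − sin φ sin λ·ΔY + cos φ·ΔZ = −(-0.865559)(-0.056672)(-234.2) − (-0.865559)(0.998393)(272.3) + (0.500808)(418.9) = 456.59 m.
1° of latitude spans 3600 × 30.87 = 111132 m, so Δφ = 456.59 / 111132 × 3600 = 14.791″.

Δφ = 14.79″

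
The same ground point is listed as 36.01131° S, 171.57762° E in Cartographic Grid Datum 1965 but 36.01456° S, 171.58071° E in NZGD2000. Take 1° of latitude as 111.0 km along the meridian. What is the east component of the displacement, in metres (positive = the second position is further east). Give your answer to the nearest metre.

ΔE = 277 m

Δφ = -36.01456° − -36.01131° = -0.00325°; Δλ = 171.58071° − 171.57762° = +0.00309°.
ΔN = Δφ × 111000 = -360.8 m; ΔE = Δλ × 111000 × cos(-36.01131°) = +0.00309 × 111000 × 0.808901 = 277.4 m.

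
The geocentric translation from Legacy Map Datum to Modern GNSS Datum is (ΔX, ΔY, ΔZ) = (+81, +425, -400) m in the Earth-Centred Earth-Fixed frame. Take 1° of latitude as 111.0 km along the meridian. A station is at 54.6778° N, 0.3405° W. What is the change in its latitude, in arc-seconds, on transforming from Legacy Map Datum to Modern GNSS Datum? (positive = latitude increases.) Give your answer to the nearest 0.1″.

sin φ = 0.815914, cos φ = 0.578174, sin λ = -0.005943, cos λ = 0.999982.
North component: ΔN = −sin φ cos λ·ΔX − sin φ sin λ·ΔY + cos φ·ΔZ = −(0.815914)(0.999982)(81) − (0.815914)(-0.005943)(425) + (0.578174)(-400) = -295.30 m.
1° of latitude spans 111000 m, so Δφ = -295.30 / 111000 × 3600 = -9.577″.

Δφ = -9.6″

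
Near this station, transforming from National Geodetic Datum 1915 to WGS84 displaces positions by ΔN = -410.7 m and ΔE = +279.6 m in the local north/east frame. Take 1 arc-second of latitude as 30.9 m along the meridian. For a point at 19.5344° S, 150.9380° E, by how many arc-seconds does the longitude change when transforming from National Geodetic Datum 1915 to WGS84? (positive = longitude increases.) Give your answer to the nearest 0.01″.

At latitude -19.5344°, cos φ = 0.942441.
1″ of longitude at this latitude = 30.90 × cos φ = 29.1214 m, so Δλ = 279.6 / 29.1214 = 9.601″.

Δλ = 9.60″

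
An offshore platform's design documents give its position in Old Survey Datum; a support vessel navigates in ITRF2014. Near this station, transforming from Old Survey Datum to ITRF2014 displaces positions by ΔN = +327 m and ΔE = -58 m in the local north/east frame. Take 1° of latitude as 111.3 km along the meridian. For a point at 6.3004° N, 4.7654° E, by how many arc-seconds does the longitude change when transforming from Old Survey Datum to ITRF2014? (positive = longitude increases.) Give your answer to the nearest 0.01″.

Δλ = -1.89″

At latitude 6.3004°, cos φ = 0.993960.
1° of longitude at this latitude = 111.3 × cos φ = 110.63 km, so Δλ = -58.0 / 110627.8 = -0.0005243° = -1.887″.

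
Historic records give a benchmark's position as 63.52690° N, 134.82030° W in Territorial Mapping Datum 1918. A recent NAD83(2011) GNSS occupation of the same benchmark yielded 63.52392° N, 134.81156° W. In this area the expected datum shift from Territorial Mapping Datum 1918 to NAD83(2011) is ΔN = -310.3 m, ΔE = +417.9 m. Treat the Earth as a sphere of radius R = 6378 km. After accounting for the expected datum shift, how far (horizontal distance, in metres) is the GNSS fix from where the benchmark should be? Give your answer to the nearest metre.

Observed coordinate differences: Δφ = -0.00298°, Δλ = +0.00874°.
Converting to metres (1° lat = 111317 m, cos φ = 0.445778): observed ΔN = -331.7 m, observed ΔE = 433.7 m.
Subtracting the expected shift leaves a residual of -331.7 − (-310.3) = -21.4 m north and 433.7 − (417.9) = 15.8 m east.
Residual distance = √((-21.4)² + 15.8²) = 26.6 m.

27 m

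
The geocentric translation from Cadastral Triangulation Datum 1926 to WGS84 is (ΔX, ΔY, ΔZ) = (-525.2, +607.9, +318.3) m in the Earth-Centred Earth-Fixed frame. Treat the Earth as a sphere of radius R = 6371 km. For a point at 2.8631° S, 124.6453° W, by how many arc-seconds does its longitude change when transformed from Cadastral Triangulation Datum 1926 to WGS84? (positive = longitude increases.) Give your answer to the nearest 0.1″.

Δλ = -25.2″

sin φ = -0.049950, cos φ = 0.998752, sin λ = -0.822687, cos λ = -0.568494.
East component: ΔE = −sin λ·ΔX + cos λ·ΔY = −(-0.822687)(-525.2) + (-0.568494)(607.9) = -777.66 m.
1° of latitude spans πR/180 = 111195 m; at latitude φ, 1° of longitude spans that × cos φ = 111056.1 m, so Δλ = -777.66 / 111056.1 × 3600 = -25.209″.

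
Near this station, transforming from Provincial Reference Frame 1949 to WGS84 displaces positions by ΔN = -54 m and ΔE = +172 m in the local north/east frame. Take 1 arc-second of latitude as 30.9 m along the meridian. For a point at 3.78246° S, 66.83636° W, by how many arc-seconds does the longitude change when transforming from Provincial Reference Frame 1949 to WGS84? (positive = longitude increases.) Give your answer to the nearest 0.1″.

At latitude -3.78246°, cos φ = 0.997822.
1″ of longitude at this latitude = 30.90 × cos φ = 30.8327 m, so Δλ = 172.0 / 30.8327 = 5.578″.

Δλ = 5.6″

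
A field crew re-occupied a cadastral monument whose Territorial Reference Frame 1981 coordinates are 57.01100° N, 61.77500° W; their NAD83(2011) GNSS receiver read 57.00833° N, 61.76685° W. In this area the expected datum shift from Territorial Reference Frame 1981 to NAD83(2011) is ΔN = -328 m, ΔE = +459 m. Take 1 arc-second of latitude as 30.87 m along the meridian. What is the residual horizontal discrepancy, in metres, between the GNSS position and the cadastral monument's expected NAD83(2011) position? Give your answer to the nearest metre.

46 m

Observed coordinate differences: Δφ = -0.00267°, Δλ = +0.00815°.
Converting to metres (1° lat = 111132 m, cos φ = 0.544478): observed ΔN = -296.7 m, observed ΔE = 493.1 m.
Subtracting the expected shift leaves a residual of -296.7 − (-328) = 31.3 m north and 493.1 − (459) = 34.1 m east.
Residual distance = √(31.3² + 34.1²) = 46.3 m.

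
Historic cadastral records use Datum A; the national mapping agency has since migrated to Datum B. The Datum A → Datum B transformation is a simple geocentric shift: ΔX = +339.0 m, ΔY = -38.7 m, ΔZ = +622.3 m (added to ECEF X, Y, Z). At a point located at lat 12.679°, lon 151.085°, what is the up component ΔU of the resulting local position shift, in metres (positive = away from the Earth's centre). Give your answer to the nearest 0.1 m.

The local up (radial) axis is (cos φ cos λ, cos φ sin λ, sin φ), giving ΔU = -289.504 − 18.256 + 136.588 = -171.17 m.

ΔU = -171.2 m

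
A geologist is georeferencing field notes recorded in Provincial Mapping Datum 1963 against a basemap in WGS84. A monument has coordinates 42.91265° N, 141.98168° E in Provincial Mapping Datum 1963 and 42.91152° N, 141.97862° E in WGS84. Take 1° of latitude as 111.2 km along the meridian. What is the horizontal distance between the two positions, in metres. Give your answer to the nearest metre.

Δφ = 42.91152° − 42.91265° = -0.00113°; Δλ = 141.97862° − 141.98168° = -0.00306°.
ΔN = Δφ × 111200 = -125.7 m; ΔE = Δλ × 111200 × cos(42.91265°) = -0.00306 × 111200 × 0.732393 = -249.2 m.
Distance = √(ΔE² + ΔN²) = √((-249.2)² + (-125.7)²) = 279.1 m.

279 m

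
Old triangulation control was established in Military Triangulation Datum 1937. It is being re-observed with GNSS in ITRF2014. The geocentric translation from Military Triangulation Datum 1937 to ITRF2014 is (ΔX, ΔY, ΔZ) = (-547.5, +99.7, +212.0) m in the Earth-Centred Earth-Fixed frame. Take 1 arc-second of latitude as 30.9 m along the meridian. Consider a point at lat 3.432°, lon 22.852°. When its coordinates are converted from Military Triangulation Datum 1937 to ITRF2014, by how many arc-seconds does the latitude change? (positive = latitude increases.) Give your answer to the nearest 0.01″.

Δφ = 7.75″

sin φ = 0.059864, cos φ = 0.998207, sin λ = 0.388352, cos λ = 0.921511.
North component: ΔN = −sin φ cos λ·ΔX − sin φ sin λ·ΔY + cos φ·ΔZ = −(0.059864)(0.921511)(-547.5) − (0.059864)(0.388352)(99.7) + (0.998207)(212.0) = 239.50 m.
1° of latitude spans 3600 × 30.90 = 111240 m, so Δφ = 239.50 / 111240 × 3600 = 7.751″.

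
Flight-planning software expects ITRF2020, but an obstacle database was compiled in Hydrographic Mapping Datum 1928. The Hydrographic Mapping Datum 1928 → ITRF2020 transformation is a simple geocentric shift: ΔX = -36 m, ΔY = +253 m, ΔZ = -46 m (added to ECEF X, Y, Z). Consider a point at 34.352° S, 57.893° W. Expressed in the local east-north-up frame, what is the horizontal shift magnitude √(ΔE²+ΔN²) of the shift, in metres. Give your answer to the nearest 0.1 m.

199.0 m

At φ = -34.352°, λ = -57.893°: sin φ = -0.564276, cos φ = 0.825587, sin λ = -0.847057, cos λ = 0.531502.
ΔE = −sin λ·ΔX + cos λ·ΔY = −(-0.847057)·(-36) + (0.531502)·(253) = 103.98 m.
ΔN = −sin φ cos λ·ΔX − sin φ sin λ·ΔY + cos φ·ΔZ = −(-0.564276)(0.531502)(-36) − (-0.564276)(-0.847057)(253) + (0.825587)(-46) = -169.70 m.
Horizontal magnitude = √(ΔE² + ΔN²) = √(103.98² + (-169.70)²) = 199.02 m.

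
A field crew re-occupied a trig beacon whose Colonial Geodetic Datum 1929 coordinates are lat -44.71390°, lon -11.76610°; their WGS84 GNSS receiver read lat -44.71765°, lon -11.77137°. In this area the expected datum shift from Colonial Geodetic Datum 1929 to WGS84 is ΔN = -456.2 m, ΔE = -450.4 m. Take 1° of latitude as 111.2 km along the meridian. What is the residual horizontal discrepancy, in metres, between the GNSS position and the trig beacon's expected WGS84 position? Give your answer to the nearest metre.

52 m

Observed coordinate differences: Δφ = -0.00375°, Δλ = -0.00527°.
Converting to metres (1° lat = 111200 m, cos φ = 0.710629): observed ΔN = -417.0 m, observed ΔE = -416.4 m.
Subtracting the expected shift leaves a residual of -417.0 − (-456.2) = 39.2 m north and -416.4 − (-450.4) = 34.0 m east.
Residual distance = √(39.2² + 34.0²) = 51.9 m.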